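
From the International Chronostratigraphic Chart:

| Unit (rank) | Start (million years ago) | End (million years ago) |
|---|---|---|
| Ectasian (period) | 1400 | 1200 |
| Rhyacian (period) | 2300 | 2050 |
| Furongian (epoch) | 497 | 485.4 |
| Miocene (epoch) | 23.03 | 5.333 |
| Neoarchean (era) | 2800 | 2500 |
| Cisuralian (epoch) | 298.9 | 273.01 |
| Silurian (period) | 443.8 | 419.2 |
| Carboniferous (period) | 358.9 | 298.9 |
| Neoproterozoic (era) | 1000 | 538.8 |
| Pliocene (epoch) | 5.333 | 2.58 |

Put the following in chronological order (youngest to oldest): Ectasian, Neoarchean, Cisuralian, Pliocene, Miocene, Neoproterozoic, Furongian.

Pliocene, Miocene, Cisuralian, Furongian, Neoproterozoic, Ectasian, Neoarchean

Read off each span (Ma): Ectasian 1400–1200; Neoarchean 2800–2500; Cisuralian 298.9–273.01; Pliocene 5.333–2.58; Miocene 23.03–5.333; Neoproterozoic 1000–538.8; Furongian 497–485.4.
Larger Ma is older, so oldest→youngest is Neoarchean, Ectasian, Neoproterozoic, Furongian, Cisuralian, Miocene, Pliocene; reverse it for youngest→oldest.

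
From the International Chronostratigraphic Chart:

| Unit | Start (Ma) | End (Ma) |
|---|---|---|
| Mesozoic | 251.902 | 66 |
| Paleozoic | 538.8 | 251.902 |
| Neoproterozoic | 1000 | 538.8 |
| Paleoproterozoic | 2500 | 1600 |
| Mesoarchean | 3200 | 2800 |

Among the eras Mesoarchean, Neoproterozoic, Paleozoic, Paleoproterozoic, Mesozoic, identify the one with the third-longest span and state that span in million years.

Start − end for each: Mesoarchean 3200 − 2800 = 400; Neoproterozoic 1000 − 538.8 = 461.2; Paleozoic 538.8 − 251.902 = 286.898; Paleoproterozoic 2500 − 1600 = 900; Mesozoic 251.902 − 66 = 185.902.
Ranking these from longest: Paleoproterozoic > Neoproterozoic > Mesoarchean > Paleozoic > Mesozoic.
Position 3 in that ranking is Mesoarchean, which lasted 400 Myr.

Mesoarchean, 400 million years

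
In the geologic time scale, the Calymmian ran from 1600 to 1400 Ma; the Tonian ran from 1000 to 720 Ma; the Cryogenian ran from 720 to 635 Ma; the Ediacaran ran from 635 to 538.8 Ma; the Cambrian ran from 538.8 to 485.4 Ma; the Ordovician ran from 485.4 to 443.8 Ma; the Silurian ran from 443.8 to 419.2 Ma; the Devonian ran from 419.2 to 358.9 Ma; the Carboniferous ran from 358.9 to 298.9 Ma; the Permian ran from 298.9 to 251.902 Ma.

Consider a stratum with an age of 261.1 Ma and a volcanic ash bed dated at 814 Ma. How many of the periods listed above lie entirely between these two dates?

7

The older date is 814 Ma and the younger is 261.1 Ma.
Periods with start < 814 and end > 261.1 Ma: Cryogenian (720–635), Ediacaran (635–538.8), Cambrian (538.8–485.4), Ordovician (485.4–443.8), Silurian (443.8–419.2), Devonian (419.2–358.9), Carboniferous (358.9–298.9).
That is 7 complete periods.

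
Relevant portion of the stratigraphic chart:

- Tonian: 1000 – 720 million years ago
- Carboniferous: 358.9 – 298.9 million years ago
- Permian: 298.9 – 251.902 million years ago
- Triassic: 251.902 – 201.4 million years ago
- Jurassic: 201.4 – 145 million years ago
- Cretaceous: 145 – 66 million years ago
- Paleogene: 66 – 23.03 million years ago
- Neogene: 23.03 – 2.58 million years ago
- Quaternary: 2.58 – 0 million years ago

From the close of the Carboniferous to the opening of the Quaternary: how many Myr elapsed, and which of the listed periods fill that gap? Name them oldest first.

296.32 million years; Permian, Triassic, Jurassic, Cretaceous, Paleogene, Neogene

The Carboniferous closes at 298.9 Ma and the Quaternary opens at 2.58 Ma, so the interval is 298.9 − 2.58 = 296.32 Myr.
A period fits inside if it starts at or after 298.9 Ma and ends at or before 2.58 Ma; oldest first that gives Permian, Triassic, Jurassic, Cretaceous, Paleogene, Neogene.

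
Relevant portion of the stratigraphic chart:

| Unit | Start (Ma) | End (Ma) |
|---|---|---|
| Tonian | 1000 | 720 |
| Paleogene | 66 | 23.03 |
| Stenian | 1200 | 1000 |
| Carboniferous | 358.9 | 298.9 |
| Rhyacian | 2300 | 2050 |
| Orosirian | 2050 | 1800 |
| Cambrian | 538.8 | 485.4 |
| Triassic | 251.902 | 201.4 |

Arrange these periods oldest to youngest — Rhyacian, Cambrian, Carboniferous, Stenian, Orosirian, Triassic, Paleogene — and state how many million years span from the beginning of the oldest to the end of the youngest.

Start ages (Ma): Rhyacian 2300, Orosirian 2050, Stenian 1200, Cambrian 538.8, Carboniferous 358.9, Triassic 251.902, Paleogene 66.
Ordered oldest to youngest: Rhyacian, Orosirian, Stenian, Cambrian, Carboniferous, Triassic, Paleogene.
Span = 2300 − 23.03 = 2276.97 Myr.

Rhyacian → Orosirian → Stenian → Cambrian → Carboniferous → Triassic → Paleogene; total span 2276.97 Myr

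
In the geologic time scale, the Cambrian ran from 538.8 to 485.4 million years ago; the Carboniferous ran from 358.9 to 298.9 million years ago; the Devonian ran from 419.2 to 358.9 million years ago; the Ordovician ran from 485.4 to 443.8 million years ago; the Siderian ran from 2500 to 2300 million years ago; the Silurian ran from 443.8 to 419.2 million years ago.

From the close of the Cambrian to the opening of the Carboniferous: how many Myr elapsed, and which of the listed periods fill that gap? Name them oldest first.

End of Cambrian = 485.4 Ma; start of Carboniferous = 358.9 Ma.
Gap = 485.4 − 358.9 = 126.5 Myr.
Periods wholly inside 485.4–358.9 Ma: Ordovician (485.4–443.8), Silurian (443.8–419.2), Devonian (419.2–358.9).

126.5 million years; Ordovician, Silurian, Devonian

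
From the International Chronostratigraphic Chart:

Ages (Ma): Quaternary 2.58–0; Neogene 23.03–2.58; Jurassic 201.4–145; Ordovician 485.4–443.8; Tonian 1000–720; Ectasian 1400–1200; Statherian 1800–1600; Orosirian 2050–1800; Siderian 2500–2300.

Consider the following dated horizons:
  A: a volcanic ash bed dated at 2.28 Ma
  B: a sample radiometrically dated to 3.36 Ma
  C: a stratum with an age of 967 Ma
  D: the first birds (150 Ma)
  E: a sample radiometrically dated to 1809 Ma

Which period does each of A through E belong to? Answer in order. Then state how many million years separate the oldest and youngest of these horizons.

A — Quaternary; B — Neogene; C — Tonian; D — Jurassic; E — Orosirian; span 1806.72 million years

A: 2.28 Ma lies in 2.58–0 Ma, so Quaternary.
B: 3.36 Ma lies in 23.03–2.58 Ma, so Neogene.
C: 967 Ma lies in 1000–720 Ma, so Tonian.
D: 150 Ma lies in 201.4–145 Ma, so Jurassic.
E: 1809 Ma lies in 2050–1800 Ma, so Orosirian.
Oldest = 1809 Ma, youngest = 2.28 Ma → span 1806.72 Myr.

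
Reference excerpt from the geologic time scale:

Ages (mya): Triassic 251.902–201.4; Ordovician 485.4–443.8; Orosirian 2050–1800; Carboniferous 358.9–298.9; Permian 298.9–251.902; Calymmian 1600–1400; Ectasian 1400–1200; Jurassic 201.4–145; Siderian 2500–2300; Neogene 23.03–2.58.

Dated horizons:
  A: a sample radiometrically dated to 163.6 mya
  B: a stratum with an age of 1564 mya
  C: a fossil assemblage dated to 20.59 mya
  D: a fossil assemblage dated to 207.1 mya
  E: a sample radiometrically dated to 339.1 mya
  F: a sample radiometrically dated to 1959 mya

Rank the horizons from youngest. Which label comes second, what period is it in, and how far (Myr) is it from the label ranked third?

Smaller Ma means younger, so youngest first: C 20.59 < A 163.6 < D 207.1 < E 339.1 < B 1564 < F 1959.
Counting 2 along gives A (163.6 Ma); the excerpt puts that inside the Jurassic, 201.4–145 Ma.
Next in line is D (207.1 Ma), and 207.1 − 163.6 = 43.5 Myr.

A, in the Jurassic; 43.5 million years to D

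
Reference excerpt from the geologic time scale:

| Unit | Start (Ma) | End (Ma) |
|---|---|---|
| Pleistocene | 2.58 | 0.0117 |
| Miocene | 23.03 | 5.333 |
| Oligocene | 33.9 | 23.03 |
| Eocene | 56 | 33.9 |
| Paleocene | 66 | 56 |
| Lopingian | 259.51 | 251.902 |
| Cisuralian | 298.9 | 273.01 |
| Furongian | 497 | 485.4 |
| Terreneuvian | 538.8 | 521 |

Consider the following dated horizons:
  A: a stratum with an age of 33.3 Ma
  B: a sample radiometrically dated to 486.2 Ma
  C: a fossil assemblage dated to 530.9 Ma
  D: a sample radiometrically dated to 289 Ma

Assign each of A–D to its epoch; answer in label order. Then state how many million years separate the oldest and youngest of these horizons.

A — Oligocene; B — Furongian; C — Terreneuvian; D — Cisuralian; span 497.6 million years

Match each age against the start–end ranges in the excerpt: A = 33.3 Ma → Oligocene (33.9–23.03); B = 486.2 Ma → Furongian (497–485.4); C = 530.9 Ma → Terreneuvian (538.8–521); D = 289 Ma → Cisuralian (298.9–273.01).
The largest age is 530.9 Ma and the smallest is 33.3 Ma; their difference is 497.6 Myr.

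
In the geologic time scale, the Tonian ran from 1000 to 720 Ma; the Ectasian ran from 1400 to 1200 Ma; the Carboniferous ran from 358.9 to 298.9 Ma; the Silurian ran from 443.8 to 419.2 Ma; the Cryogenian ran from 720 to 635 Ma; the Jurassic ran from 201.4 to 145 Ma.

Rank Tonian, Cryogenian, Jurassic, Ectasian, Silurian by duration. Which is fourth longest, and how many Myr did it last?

Durations: Tonian 280; Cryogenian 85; Jurassic 56.4; Ectasian 200; Silurian 24.6 Myr.
Sorted longest-first: Tonian (280), Ectasian (200), Cryogenian (85), Jurassic (56.4), Silurian (24.6).
The fourth longest is Jurassic at 56.4 Myr.

Jurassic, 56.4 million years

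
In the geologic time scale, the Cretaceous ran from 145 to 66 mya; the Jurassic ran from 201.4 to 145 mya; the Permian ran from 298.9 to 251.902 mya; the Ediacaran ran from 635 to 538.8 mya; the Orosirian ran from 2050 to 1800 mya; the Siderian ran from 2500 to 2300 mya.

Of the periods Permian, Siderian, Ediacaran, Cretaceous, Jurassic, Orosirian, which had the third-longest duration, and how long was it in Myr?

Start − end for each: Permian 298.9 − 251.902 = 46.998; Siderian 2500 − 2300 = 200; Ediacaran 635 − 538.8 = 96.2; Cretaceous 145 − 66 = 79; Jurassic 201.4 − 145 = 56.4; Orosirian 2050 − 1800 = 250.
Ranking these from longest: Orosirian > Siderian > Ediacaran > Cretaceous > Jurassic > Permian.
Position 3 in that ranking is Ediacaran, which lasted 96.2 Myr.

Ediacaran, 96.2 million years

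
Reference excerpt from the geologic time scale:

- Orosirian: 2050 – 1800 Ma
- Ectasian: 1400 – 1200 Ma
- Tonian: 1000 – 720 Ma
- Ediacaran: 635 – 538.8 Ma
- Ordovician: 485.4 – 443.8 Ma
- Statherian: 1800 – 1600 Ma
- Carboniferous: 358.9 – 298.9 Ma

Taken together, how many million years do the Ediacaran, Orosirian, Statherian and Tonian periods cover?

Duration is start − end for each: (635 − 538.8) + (2050 − 1800) + (1800 − 1600) + (1000 − 720).
That is 96.2 + 250 + 200 + 280, which totals 826.2 million years.

826.2 million years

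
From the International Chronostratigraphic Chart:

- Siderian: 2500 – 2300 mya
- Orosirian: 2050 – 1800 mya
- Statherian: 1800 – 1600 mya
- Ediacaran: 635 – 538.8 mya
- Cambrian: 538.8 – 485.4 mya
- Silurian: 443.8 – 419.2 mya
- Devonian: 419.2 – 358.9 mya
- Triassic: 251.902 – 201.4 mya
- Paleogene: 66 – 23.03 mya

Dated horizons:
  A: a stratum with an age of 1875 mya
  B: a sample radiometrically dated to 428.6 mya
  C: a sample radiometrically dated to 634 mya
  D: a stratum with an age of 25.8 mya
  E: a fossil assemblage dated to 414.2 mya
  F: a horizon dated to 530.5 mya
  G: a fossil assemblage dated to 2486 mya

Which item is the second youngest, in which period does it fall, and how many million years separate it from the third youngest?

E, in the Devonian; 14.4 million years to B

Sorted youngest-first by Ma: D (25.8), E (414.2), B (428.6), F (530.5), C (634), A (1875), G (2486).
The second youngest is E at 414.2 Ma, which lies in 419.2–358.9 Ma: the Devonian.
The third youngest is B at 428.6 Ma; separation = |414.2 − 428.6| = 14.4 Myr.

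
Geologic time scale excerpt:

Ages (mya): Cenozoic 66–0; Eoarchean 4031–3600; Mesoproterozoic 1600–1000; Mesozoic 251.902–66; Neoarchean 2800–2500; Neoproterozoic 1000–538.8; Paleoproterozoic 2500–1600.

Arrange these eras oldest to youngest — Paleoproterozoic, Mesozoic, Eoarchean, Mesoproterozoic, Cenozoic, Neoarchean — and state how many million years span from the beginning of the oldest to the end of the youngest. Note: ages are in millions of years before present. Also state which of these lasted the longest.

Eoarchean → Neoarchean → Paleoproterozoic → Mesoproterozoic → Mesozoic → Cenozoic; total span 4031 Myr; longest is Paleoproterozoic

Start ages (Ma): Eoarchean 4031, Neoarchean 2800, Paleoproterozoic 2500, Mesoproterozoic 1600, Mesozoic 251.902, Cenozoic 66.
Ordered oldest to youngest: Eoarchean, Neoarchean, Paleoproterozoic, Mesoproterozoic, Mesozoic, Cenozoic.
Span = 4031 − 0 = 4031 Myr.
Durations: Mesoproterozoic 600, Paleoproterozoic 900, Cenozoic 66, Neoarchean 300, Eoarchean 431, Mesozoic 185.902 → longest is Paleoproterozoic (900 Myr).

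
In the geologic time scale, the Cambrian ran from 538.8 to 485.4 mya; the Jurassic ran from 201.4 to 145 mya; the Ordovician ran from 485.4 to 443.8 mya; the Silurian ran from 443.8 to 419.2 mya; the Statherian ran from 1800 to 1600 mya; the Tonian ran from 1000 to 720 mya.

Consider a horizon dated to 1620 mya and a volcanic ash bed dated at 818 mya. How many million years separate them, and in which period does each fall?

802 million years apart; the first in the Statherian, the second in the Tonian

Elapsed time: 1620 − 818 = 802 Myr.
1620 Ma lies within 1800–1600 Ma: Statherian.
818 Ma lies within 1000–720 Ma: Tonian.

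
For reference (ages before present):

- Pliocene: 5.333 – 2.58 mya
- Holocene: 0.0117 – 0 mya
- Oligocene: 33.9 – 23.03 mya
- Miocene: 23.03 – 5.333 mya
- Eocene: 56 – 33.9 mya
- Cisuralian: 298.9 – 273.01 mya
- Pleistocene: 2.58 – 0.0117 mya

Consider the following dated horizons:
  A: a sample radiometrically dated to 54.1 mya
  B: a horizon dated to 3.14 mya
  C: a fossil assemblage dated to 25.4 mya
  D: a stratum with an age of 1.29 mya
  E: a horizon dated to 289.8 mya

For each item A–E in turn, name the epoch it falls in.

A: 54.1 Ma lies in 56–33.9 Ma, so Eocene.
B: 3.14 Ma lies in 5.333–2.58 Ma, so Pliocene.
C: 25.4 Ma lies in 33.9–23.03 Ma, so Oligocene.
D: 1.29 Ma lies in 2.58–0.0117 Ma, so Pleistocene.
E: 289.8 Ma lies in 298.9–273.01 Ma, so Cisuralian.

A — Eocene; B — Pliocene; C — Oligocene; D — Pleistocene; E — Cisuralian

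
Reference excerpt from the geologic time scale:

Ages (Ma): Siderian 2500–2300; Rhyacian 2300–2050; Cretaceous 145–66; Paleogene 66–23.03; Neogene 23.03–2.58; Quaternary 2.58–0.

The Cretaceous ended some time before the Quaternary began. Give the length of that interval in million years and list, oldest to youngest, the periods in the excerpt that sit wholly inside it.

63.42 million years; Paleogene, Neogene

End of Cretaceous = 66 Ma; start of Quaternary = 2.58 Ma.
Gap = 66 − 2.58 = 63.42 Myr.
Periods wholly inside 66–2.58 Ma: Paleogene (66–23.03), Neogene (23.03–2.58).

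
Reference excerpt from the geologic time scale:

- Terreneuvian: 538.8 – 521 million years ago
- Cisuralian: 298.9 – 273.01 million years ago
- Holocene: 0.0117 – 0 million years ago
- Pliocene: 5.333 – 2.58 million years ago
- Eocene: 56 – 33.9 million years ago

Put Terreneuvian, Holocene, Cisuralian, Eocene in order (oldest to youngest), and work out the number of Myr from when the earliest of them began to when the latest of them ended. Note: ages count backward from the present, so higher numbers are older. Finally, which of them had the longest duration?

From the excerpt: Terreneuvian 538.8–521; Holocene 0.0117–0; Cisuralian 298.9–273.01; Eocene 56–33.9 (Ma).
Larger Ma is earlier, so the oldest is Terreneuvian and the youngest is Holocene; oldest to youngest: Terreneuvian, Cisuralian, Eocene, Holocene.
Oldest start 538.8 minus youngest end 0 gives 538.8 Myr overall.
Individual lengths (start − end): Cisuralian 25.89; Eocene 22.1; Terreneuvian 17.8; Holocene 0.0117. The largest is Cisuralian at 25.89 Myr.

Terreneuvian, Cisuralian, Eocene, Holocene; total span 538.8 Myr; longest is Cisuralian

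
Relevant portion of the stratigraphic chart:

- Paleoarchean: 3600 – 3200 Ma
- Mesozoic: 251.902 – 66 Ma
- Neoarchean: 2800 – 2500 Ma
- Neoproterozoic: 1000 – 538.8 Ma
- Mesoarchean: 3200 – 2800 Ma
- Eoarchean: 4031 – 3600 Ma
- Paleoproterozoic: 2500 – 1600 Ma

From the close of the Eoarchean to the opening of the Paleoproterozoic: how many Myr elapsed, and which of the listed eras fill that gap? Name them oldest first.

End of Eoarchean = 3600 Ma; start of Paleoproterozoic = 2500 Ma.
Gap = 3600 − 2500 = 1100 Myr.
Eras wholly inside 3600–2500 Ma: Paleoarchean (3600–3200), Mesoarchean (3200–2800), Neoarchean (2800–2500).

1100 million years; Paleoarchean, Mesoarchean, Neoarchean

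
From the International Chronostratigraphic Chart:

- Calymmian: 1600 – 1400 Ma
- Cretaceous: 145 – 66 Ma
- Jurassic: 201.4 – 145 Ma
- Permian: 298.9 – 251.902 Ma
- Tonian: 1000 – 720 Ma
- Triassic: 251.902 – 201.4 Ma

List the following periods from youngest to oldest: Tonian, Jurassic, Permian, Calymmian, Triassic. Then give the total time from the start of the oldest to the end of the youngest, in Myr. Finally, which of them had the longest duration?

Start ages (Ma): Calymmian 1600, Tonian 1000, Permian 298.9, Triassic 251.902, Jurassic 201.4.
Ordered youngest to oldest: Jurassic, Triassic, Permian, Tonian, Calymmian.
Span = 1600 − 145 = 1455 Myr.
Durations: Triassic 50.502, Calymmian 200, Tonian 280, Permian 46.998, Jurassic 56.4 → longest is Tonian (280 Myr).

Jurassic, Triassic, Permian, Tonian, Calymmian; total span 1455 Myr; longest is Tonian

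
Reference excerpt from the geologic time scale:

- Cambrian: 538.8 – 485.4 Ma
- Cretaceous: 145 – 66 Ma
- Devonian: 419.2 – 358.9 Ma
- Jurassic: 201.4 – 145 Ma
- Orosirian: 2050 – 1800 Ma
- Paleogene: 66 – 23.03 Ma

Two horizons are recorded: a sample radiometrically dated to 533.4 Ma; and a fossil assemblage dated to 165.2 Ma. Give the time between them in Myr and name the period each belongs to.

368.2 million years apart; the first in the Cambrian, the second in the Jurassic

Elapsed time: 533.4 − 165.2 = 368.2 Myr.
533.4 Ma lies within 538.8–485.4 Ma: Cambrian.
165.2 Ma lies within 201.4–145 Ma: Jurassic.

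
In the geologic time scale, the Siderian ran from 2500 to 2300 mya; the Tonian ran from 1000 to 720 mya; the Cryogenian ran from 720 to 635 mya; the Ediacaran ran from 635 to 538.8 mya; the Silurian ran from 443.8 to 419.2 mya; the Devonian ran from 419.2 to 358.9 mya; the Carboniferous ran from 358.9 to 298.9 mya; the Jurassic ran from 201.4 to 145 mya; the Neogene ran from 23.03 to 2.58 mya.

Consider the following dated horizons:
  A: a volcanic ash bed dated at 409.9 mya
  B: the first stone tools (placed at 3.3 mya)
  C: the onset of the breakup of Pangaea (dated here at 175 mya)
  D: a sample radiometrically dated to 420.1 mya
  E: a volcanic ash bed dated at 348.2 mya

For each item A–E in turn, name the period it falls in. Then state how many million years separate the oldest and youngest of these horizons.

Match each age against the start–end ranges in the excerpt: A = 409.9 Ma → Devonian (419.2–358.9); B = 3.3 Ma → Neogene (23.03–2.58); C = 175 Ma → Jurassic (201.4–145); D = 420.1 Ma → Silurian (443.8–419.2); E = 348.2 Ma → Carboniferous (358.9–298.9).
The largest age is 420.1 Ma and the smallest is 3.3 Ma; their difference is 416.8 Myr.

A — Devonian; B — Neogene; C — Jurassic; D — Silurian; E — Carboniferous; span 416.8 million years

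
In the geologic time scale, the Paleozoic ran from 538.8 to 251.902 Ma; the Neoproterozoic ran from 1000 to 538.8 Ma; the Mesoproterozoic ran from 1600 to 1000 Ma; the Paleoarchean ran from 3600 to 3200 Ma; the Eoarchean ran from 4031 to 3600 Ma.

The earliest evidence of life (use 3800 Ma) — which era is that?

3800 Ma lies between 4031 and 3600 Ma, so it falls in the Eoarchean.

Eoarchean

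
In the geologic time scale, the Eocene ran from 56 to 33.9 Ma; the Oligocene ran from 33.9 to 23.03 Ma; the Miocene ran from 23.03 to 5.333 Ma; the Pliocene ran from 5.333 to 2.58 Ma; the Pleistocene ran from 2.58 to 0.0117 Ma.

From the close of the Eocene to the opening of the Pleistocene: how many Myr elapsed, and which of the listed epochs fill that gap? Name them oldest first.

31.32 million years; Oligocene, Miocene, Pliocene

End of Eocene = 33.9 Ma; start of Pleistocene = 2.58 Ma.
Gap = 33.9 − 2.58 = 31.32 Myr.
Epochs wholly inside 33.9–2.58 Ma: Oligocene (33.9–23.03), Miocene (23.03–5.333), Pliocene (5.333–2.58).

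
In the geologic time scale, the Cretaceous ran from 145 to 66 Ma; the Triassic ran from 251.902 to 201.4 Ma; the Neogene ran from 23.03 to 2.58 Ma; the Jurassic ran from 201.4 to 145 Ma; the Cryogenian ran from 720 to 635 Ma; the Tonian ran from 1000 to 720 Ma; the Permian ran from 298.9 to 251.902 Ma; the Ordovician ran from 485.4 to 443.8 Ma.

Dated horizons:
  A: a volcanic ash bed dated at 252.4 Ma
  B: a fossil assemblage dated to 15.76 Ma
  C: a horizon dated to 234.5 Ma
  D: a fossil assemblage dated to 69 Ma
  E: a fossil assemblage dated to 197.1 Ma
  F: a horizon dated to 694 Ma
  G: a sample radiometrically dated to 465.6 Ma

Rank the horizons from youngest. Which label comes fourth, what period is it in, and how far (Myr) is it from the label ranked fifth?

C, in the Triassic; 17.9 million years to A

Smaller Ma means younger, so youngest first: B 15.76 < D 69 < E 197.1 < C 234.5 < A 252.4 < G 465.6 < F 694.
Counting 4 along gives C (234.5 Ma); the excerpt puts that inside the Triassic, 251.902–201.4 Ma.
Next in line is A (252.4 Ma), and 252.4 − 234.5 = 17.9 Myr.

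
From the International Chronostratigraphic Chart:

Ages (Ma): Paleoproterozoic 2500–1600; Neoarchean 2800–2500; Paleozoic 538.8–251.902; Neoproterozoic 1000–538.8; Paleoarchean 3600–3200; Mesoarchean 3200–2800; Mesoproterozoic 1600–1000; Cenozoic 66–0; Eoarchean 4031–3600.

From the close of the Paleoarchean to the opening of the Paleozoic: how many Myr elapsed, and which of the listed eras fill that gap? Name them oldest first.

2661.2 million years; Mesoarchean, Neoarchean, Paleoproterozoic, Mesoproterozoic, Neoproterozoic

End of Paleoarchean = 3200 Ma; start of Paleozoic = 538.8 Ma.
Gap = 3200 − 538.8 = 2661.2 Myr.
Eras wholly inside 3200–538.8 Ma: Mesoarchean (3200–2800), Neoarchean (2800–2500), Paleoproterozoic (2500–1600), Mesoproterozoic (1600–1000), Neoproterozoic (1000–538.8).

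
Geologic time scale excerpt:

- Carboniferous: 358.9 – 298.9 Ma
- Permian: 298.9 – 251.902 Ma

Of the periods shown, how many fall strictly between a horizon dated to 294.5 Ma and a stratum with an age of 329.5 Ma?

The older date is 329.5 Ma and the younger is 294.5 Ma.
No period both begins after 329.5 Ma and ends before 294.5 Ma, so the count is 0.

0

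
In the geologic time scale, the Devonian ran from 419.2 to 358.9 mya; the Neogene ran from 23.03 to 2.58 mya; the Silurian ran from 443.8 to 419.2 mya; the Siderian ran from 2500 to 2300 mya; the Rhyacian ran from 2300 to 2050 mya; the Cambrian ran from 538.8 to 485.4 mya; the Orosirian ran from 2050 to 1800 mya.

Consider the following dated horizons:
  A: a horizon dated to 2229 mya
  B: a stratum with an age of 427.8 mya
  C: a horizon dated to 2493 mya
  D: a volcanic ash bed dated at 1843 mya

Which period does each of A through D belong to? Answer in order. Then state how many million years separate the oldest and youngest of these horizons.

A — Rhyacian; B — Silurian; C — Siderian; D — Orosirian; span 2065.2 million years

A: 2229 Ma lies in 2300–2050 Ma, so Rhyacian.
B: 427.8 Ma lies in 443.8–419.2 Ma, so Silurian.
C: 2493 Ma lies in 2500–2300 Ma, so Siderian.
D: 1843 Ma lies in 2050–1800 Ma, so Orosirian.
Oldest = 2493 Ma, youngest = 427.8 Ma → span 2065.2 Myr.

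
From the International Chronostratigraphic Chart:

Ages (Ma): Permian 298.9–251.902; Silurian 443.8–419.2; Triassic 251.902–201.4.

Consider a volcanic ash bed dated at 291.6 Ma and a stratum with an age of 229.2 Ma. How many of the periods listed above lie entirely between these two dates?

0

The older date is 291.6 Ma and the younger is 229.2 Ma.
No period both begins after 291.6 Ma and ends before 229.2 Ma, so the count is 0.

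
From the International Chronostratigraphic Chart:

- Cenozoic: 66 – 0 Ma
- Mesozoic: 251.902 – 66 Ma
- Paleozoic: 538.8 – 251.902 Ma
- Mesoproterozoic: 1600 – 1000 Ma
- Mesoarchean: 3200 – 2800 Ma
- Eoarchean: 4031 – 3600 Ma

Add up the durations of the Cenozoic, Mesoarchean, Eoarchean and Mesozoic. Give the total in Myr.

1082.902 million years

Each duration: Cenozoic = 66; Mesoarchean = 400; Eoarchean = 431; Mesozoic = 185.902.
Sum: 66 + 400 + 431 + 185.902 = 1082.902 Myr.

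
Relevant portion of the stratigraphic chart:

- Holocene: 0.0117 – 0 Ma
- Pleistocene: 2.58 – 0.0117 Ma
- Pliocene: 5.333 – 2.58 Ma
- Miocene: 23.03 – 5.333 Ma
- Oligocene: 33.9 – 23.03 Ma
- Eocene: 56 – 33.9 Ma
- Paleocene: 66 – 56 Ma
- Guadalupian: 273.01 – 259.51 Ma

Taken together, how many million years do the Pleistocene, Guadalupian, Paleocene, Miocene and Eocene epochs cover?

Each duration: Pleistocene = 2.5683; Guadalupian = 13.5; Paleocene = 10; Miocene = 17.697; Eocene = 22.1.
Sum: 2.5683 + 13.5 + 10 + 17.697 + 22.1 = 65.8653 Myr.

65.8653 million years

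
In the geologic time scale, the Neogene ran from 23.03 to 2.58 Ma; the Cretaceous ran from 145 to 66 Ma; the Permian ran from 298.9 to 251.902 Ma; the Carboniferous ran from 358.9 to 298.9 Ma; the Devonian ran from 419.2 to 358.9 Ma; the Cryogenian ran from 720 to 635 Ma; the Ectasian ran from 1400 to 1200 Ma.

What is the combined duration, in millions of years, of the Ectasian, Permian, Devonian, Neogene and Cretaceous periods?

Duration is start − end for each: (1400 − 1200) + (298.9 − 251.902) + (419.2 − 358.9) + (23.03 − 2.58) + (145 − 66).
That is 200 + 46.998 + 60.3 + 20.45 + 79, which totals 406.748 million years.

406.748 million years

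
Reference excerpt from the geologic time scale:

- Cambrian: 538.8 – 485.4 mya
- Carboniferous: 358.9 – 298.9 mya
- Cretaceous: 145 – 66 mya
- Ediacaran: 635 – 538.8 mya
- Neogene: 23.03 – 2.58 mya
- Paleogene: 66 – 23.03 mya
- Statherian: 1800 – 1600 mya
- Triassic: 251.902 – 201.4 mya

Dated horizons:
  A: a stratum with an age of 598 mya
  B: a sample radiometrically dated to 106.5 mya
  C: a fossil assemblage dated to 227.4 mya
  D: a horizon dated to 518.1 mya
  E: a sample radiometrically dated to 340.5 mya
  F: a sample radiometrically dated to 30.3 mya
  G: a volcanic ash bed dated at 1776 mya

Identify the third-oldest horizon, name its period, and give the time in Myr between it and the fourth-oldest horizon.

Sorted oldest-first by Ma: G (1776), A (598), D (518.1), E (340.5), C (227.4), B (106.5), F (30.3).
The third oldest is D at 518.1 Ma, which lies in 538.8–485.4 Ma: the Cambrian.
The fourth oldest is E at 340.5 Ma; separation = |518.1 − 340.5| = 177.6 Myr.

D, in the Cambrian; 177.6 million years to E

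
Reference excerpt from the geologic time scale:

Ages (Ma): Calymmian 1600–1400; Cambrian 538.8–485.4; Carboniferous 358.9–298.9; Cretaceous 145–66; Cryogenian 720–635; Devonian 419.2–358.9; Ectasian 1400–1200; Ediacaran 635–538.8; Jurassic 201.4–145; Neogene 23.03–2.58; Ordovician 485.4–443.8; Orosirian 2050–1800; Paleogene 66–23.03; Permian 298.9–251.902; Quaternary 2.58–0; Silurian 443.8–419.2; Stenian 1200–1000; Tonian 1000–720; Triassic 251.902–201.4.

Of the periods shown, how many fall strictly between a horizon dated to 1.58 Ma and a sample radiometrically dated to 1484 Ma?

16

The older date is 1484 Ma and the younger is 1.58 Ma.
Periods with start < 1484 and end > 1.58 Ma: Ectasian (1400–1200), Stenian (1200–1000), Tonian (1000–720), Cryogenian (720–635), Ediacaran (635–538.8), Cambrian (538.8–485.4), Ordovician (485.4–443.8), Silurian (443.8–419.2), Devonian (419.2–358.9), Carboniferous (358.9–298.9), Permian (298.9–251.902), Triassic (251.902–201.4), Jurassic (201.4–145), Cretaceous (145–66), Paleogene (66–23.03), Neogene (23.03–2.58).
That is 16 complete periods.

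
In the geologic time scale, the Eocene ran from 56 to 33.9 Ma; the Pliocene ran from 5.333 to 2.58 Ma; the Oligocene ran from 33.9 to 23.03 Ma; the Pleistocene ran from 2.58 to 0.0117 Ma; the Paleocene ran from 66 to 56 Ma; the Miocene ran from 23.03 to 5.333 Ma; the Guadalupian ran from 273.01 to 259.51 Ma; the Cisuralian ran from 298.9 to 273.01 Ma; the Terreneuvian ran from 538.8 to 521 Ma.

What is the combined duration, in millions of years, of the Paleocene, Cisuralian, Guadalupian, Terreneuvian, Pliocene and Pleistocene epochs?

Each duration: Paleocene = 10; Cisuralian = 25.89; Guadalupian = 13.5; Terreneuvian = 17.8; Pliocene = 2.753; Pleistocene = 2.5683.
Sum: 10 + 25.89 + 13.5 + 17.8 + 2.753 + 2.5683 = 72.5113 Myr.

72.5113 million years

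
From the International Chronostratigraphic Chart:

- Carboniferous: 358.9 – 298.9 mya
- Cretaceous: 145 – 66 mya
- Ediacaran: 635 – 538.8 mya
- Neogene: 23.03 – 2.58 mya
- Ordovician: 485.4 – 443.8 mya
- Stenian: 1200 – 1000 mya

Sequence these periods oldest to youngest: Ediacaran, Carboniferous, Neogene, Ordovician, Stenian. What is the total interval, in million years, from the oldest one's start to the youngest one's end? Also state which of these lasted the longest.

From the excerpt: Ediacaran 635–538.8; Carboniferous 358.9–298.9; Neogene 23.03–2.58; Ordovician 485.4–443.8; Stenian 1200–1000 (Ma).
Larger Ma is earlier, so the oldest is Stenian and the youngest is Neogene; oldest to youngest: Stenian, Ediacaran, Ordovician, Carboniferous, Neogene.
Oldest start 1200 minus youngest end 2.58 gives 1197.42 Myr overall.
Individual lengths (start − end): Ediacaran 96.2; Carboniferous 60; Ordovician 41.6; Neogene 20.45; Stenian 200. The largest is Stenian at 200 Myr.

Stenian → Ediacaran → Ordovician → Carboniferous → Neogene; total span 1197.42 Myr; longest is Stenian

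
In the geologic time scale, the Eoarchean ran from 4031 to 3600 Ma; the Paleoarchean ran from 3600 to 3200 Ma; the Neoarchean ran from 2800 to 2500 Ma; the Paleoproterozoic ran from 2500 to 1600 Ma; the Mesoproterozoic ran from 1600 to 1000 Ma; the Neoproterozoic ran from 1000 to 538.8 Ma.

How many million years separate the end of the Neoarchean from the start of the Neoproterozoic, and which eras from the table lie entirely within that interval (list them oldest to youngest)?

The Neoarchean closes at 2500 Ma and the Neoproterozoic opens at 1000 Ma, so the interval is 2500 − 1000 = 1500 Myr.
An era fits inside if it starts at or after 2500 Ma and ends at or before 1000 Ma; oldest first that gives Paleoproterozoic, Mesoproterozoic.

1500 million years; Paleoproterozoic, Mesoproterozoic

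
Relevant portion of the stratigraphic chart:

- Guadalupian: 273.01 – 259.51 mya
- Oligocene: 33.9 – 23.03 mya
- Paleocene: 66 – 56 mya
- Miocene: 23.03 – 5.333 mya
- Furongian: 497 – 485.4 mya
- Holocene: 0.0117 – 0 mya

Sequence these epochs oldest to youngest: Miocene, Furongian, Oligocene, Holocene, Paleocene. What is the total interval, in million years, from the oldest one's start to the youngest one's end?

Furongian, Paleocene, Oligocene, Miocene, Holocene; total span 497 Myr

From the excerpt: Miocene 23.03–5.333; Furongian 497–485.4; Oligocene 33.9–23.03; Holocene 0.0117–0; Paleocene 66–56 (Ma).
Larger Ma is earlier, so the oldest is Furongian and the youngest is Holocene; oldest to youngest: Furongian, Paleocene, Oligocene, Miocene, Holocene.
Oldest start 497 minus youngest end 0 gives 497 Myr overall.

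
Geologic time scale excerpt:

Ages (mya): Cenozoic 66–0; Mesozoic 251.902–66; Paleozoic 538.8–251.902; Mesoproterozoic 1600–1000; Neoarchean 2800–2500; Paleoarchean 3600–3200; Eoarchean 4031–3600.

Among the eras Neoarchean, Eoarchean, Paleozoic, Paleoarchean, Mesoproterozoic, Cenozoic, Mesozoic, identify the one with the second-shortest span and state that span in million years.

Durations: Neoarchean 300; Eoarchean 431; Paleozoic 286.898; Paleoarchean 400; Mesoproterozoic 600; Cenozoic 66; Mesozoic 185.902 Myr.
Sorted shortest-first: Cenozoic (66), Mesozoic (185.902), Paleozoic (286.898), Neoarchean (300), Paleoarchean (400), Eoarchean (431), Mesoproterozoic (600).
The second shortest is Mesozoic at 185.902 Myr.

Mesozoic, 185.902 million years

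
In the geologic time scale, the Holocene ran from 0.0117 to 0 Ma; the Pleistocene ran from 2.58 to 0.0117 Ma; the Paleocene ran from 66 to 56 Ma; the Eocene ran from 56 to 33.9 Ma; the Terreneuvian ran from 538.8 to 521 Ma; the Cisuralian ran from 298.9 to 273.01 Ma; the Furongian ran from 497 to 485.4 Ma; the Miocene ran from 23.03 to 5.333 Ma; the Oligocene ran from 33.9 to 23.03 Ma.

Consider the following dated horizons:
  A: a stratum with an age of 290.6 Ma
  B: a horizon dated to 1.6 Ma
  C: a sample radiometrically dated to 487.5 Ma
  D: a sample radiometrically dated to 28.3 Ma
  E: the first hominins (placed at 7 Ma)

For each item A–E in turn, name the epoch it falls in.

A: 290.6 Ma lies in 298.9–273.01 Ma, so Cisuralian.
B: 1.6 Ma lies in 2.58–0.0117 Ma, so Pleistocene.
C: 487.5 Ma lies in 497–485.4 Ma, so Furongian.
D: 28.3 Ma lies in 33.9–23.03 Ma, so Oligocene.
E: 7 Ma lies in 23.03–5.333 Ma, so Miocene.

A — Cisuralian; B — Pleistocene; C — Furongian; D — Oligocene; E — Miocene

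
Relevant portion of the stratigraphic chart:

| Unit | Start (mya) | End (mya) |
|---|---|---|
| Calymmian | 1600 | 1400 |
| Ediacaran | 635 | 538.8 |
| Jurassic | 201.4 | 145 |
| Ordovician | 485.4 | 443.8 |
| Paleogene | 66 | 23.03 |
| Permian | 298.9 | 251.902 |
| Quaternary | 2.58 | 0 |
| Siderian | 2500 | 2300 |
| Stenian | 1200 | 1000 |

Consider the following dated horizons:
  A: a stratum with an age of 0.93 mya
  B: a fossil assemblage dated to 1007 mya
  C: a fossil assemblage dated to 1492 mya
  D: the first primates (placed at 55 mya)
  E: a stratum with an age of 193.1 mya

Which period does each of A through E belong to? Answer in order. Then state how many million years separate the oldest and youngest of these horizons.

A: 0.93 Ma lies in 2.58–0 Ma, so Quaternary.
B: 1007 Ma lies in 1200–1000 Ma, so Stenian.
C: 1492 Ma lies in 1600–1400 Ma, so Calymmian.
D: 55 Ma lies in 66–23.03 Ma, so Paleogene.
E: 193.1 Ma lies in 201.4–145 Ma, so Jurassic.
Oldest = 1492 Ma, youngest = 0.93 Ma → span 1491.07 Myr.

A — Quaternary; B — Stenian; C — Calymmian; D — Paleogene; E — Jurassic; span 1491.07 million years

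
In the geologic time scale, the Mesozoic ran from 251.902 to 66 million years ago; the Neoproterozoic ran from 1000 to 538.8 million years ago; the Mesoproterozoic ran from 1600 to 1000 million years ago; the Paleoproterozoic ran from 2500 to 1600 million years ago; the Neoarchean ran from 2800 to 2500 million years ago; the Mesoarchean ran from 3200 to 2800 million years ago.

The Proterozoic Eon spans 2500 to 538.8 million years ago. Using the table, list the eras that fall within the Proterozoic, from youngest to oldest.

Neoproterozoic, Mesoproterozoic, Paleoproterozoic

Eras with both bounds inside 2500–538.8 Ma: Neoproterozoic (1000–538.8), Mesoproterozoic (1600–1000), Paleoproterozoic (2500–1600).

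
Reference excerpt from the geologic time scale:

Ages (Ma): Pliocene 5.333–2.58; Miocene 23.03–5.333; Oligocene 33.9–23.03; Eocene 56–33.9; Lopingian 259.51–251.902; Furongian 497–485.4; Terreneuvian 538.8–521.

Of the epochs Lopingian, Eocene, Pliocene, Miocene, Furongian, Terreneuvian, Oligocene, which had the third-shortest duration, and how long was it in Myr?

Oligocene, 10.87 million years

Start − end for each: Lopingian 259.51 − 251.902 = 7.608; Eocene 56 − 33.9 = 22.1; Pliocene 5.333 − 2.58 = 2.753; Miocene 23.03 − 5.333 = 17.697; Furongian 497 − 485.4 = 11.6; Terreneuvian 538.8 − 521 = 17.8; Oligocene 33.9 − 23.03 = 10.87.
Ranking these from shortest: Pliocene < Lopingian < Oligocene < Furongian < Miocene < Terreneuvian < Eocene.
Position 3 in that ranking is Oligocene, which lasted 10.87 Myr.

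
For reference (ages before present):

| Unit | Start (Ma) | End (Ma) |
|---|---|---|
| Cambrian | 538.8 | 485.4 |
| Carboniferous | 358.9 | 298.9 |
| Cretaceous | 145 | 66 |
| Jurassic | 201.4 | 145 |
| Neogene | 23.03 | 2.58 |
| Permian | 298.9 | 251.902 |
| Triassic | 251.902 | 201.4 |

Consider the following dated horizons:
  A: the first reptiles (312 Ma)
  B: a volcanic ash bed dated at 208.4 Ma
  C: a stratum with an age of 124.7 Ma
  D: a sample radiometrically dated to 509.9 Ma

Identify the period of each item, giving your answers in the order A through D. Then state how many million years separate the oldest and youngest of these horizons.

Match each age against the start–end ranges in the excerpt: A = 312 Ma → Carboniferous (358.9–298.9); B = 208.4 Ma → Triassic (251.902–201.4); C = 124.7 Ma → Cretaceous (145–66); D = 509.9 Ma → Cambrian (538.8–485.4).
The largest age is 509.9 Ma and the smallest is 124.7 Ma; their difference is 385.2 Myr.

A — Carboniferous; B — Triassic; C — Cretaceous; D — Cambrian; span 385.2 million years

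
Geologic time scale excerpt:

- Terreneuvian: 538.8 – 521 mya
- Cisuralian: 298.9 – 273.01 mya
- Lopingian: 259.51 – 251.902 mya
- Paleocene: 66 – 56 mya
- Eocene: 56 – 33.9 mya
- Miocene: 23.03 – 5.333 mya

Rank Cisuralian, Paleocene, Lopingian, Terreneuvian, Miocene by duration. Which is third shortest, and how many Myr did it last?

Durations: Cisuralian 25.89; Paleocene 10; Lopingian 7.608; Terreneuvian 17.8; Miocene 17.697 Myr.
Sorted shortest-first: Lopingian (7.608), Paleocene (10), Miocene (17.697), Terreneuvian (17.8), Cisuralian (25.89).
The third shortest is Miocene at 17.697 Myr.

Miocene, 17.697 million years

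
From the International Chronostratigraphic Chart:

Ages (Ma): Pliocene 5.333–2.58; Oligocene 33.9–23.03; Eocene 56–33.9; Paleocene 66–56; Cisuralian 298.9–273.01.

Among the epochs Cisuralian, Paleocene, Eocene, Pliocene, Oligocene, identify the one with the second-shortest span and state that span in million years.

Start − end for each: Cisuralian 298.9 − 273.01 = 25.89; Paleocene 66 − 56 = 10; Eocene 56 − 33.9 = 22.1; Pliocene 5.333 − 2.58 = 2.753; Oligocene 33.9 − 23.03 = 10.87.
Ranking these from shortest: Pliocene < Paleocene < Oligocene < Eocene < Cisuralian.
Position 2 in that ranking is Paleocene, which lasted 10 Myr.

Paleocene, 10 million years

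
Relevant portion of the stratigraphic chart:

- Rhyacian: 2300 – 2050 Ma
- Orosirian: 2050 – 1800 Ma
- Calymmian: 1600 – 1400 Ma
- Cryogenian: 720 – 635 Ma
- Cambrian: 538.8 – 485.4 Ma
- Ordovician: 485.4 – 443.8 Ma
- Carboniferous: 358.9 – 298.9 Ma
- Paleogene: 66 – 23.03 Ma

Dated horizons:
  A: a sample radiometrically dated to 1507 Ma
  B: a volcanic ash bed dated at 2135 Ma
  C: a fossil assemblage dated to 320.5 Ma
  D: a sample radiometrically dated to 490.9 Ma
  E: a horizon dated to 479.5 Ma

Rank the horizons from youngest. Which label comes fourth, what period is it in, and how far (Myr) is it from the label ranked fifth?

A, in the Calymmian; 628 million years to B

Sorted youngest-first by Ma: C (320.5), E (479.5), D (490.9), A (1507), B (2135).
The fourth youngest is A at 1507 Ma, which lies in 1600–1400 Ma: the Calymmian.
The fifth youngest is B at 2135 Ma; separation = |1507 − 2135| = 628 Myr.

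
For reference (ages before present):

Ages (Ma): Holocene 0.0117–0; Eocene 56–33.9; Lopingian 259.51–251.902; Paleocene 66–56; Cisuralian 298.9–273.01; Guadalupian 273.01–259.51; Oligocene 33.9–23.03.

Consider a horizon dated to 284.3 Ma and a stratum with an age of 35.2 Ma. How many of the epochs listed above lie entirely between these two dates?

284.3 Ma sits inside the Cisuralian (298.9–273.01) and 35.2 Ma inside the Eocene (56–33.9); neither of those is wholly between the two dates.
The listed epochs lying completely between them are Guadalupian, Lopingian, Paleocene — 3 in all.

3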